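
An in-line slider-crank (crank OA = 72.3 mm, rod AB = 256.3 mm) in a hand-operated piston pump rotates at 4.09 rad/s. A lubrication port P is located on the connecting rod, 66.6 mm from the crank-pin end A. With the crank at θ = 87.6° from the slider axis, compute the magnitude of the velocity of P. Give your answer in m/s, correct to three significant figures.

ω = 4.09 rad/s.  Crank-pin speed |V_A| = rω = 0.29571 m/s, perpendicular to OA.
Rod angle: sinφ = −(r/L) sinθ ⇒ φ = -16.370°; ω_rod = −rω cosθ/√(L²−r²sin²θ) = -0.050356 rad/s.
V_P = V_A + ω_rod × AP, with AP = 0.0666 m along the rod.
Components: V_Px = −rω sinθ − a·ω_rod·sinφ = -0.29639 m/s;  V_Py = rω cosθ + a·ω_rod·cosφ = +0.0091652 m/s.
|V_P| = √(V_Px² + V_Py²) = 0.29653 m/s.

0.297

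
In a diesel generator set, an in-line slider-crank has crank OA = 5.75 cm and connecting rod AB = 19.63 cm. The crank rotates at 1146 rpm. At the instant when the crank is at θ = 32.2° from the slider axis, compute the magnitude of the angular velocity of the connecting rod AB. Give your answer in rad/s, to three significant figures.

30.1

ω = 120 rad/s (converted from 1146 rpm).
The rod makes angle φ with the slider axis where L sinφ = r sinθ; differentiating, L cosφ·φ̇ = r ω cosθ.
L cosφ = √(L² − r² sin²θ) = 0.19389 m.
|ω_rod| = r ω |cosθ| / √(L² − r² sin²θ) = 0.0575·120·0.84619/0.19389 = 30.115 rad/s.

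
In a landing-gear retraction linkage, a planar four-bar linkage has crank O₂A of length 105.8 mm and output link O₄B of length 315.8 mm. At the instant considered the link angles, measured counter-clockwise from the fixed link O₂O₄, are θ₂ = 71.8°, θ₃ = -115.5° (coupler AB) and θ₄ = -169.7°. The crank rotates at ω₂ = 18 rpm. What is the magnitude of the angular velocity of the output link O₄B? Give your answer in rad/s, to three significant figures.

0.0989

ω₂ = 1.885 rad/s (from 18 rpm).
Differentiating the loop-closure r₂e^{iθ₂}+r₃e^{iθ₃}=r₁+r₄e^{iθ₄} gives r₂ω₂e^{iθ₂}+r₃ω₃e^{iθ₃}=r₄ω₄e^{iθ₄}.
Eliminating the other unknown: ω₄ = r₂ω₂ sin(θ₂−θ₃) / [r₄ sin(θ₄−θ₃)].
Numerator sine = -0.12706; denominator sine = -0.81106.
Result = 0.1058·1.885·(-0.12706) / (0.3158·(-0.81106)) = +0.098934 rad/s; magnitude 0.098934 rad/s.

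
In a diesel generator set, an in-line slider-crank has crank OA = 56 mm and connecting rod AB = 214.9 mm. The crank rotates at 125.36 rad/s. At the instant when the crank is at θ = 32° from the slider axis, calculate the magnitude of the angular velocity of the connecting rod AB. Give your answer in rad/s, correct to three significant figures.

28.0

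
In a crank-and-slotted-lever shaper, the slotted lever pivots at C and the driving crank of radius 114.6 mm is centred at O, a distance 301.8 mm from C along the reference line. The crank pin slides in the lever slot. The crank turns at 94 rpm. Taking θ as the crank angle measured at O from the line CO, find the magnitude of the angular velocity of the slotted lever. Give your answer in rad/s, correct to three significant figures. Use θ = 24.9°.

ω = 9.844 rad/s (from 94 rpm).
Crank pin A relative to C: A = (d + r cosθ, r sinθ); lever angle φ = atan2(r sinθ, d + r cosθ).
Differentiating tanφ: φ̇ = rω(d cosθ + r)/(d² + r² + 2dr cosθ).
d² + r² + 2dr cosθ = |CA|² = 0.166959 m²;  d cosθ + r = +0.38835 m.
|ω_lever| = |0.1146·9.844·+0.38835| / 0.166959 = 2.6239 rad/s.

2.62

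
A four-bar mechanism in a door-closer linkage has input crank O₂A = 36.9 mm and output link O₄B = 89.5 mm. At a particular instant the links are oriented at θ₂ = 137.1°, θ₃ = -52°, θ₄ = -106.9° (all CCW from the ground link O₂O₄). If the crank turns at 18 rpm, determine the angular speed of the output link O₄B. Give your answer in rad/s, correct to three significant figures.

ω₂ = 1.885 rad/s (from 18 rpm).
Differentiating the loop-closure r₂e^{iθ₂}+r₃e^{iθ₃}=r₁+r₄e^{iθ₄} gives r₂ω₂e^{iθ₂}+r₃ω₃e^{iθ₃}=r₄ω₄e^{iθ₄}.
Eliminating the other unknown: ω₄ = r₂ω₂ sin(θ₂−θ₃) / [r₄ sin(θ₄−θ₃)].
Numerator sine = -0.15816; denominator sine = -0.81815.
Result = 0.0369·1.885·(-0.15816) / (0.0895·(-0.81815)) = +0.15023 rad/s; magnitude 0.15023 rad/s.

0.150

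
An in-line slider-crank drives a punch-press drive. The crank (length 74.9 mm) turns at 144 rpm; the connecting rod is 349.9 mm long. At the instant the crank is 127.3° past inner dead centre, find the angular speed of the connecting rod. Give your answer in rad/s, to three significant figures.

ω = 15.08 rad/s (converted from 144 rpm).
The rod makes angle φ with the slider axis where L sinφ = r sinθ; differentiating, L cosφ·φ̇ = r ω cosθ.
L cosφ = √(L² − r² sin²θ) = 0.34479 m.
|ω_rod| = r ω |cosθ| / √(L² − r² sin²θ) = 0.0749·15.08·0.60599/0.34479 = 1.9851 rad/s.

1.99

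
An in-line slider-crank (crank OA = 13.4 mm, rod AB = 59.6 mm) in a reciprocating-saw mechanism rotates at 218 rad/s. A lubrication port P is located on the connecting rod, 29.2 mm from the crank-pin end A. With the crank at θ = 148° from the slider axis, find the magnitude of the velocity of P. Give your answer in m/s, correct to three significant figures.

1.89

ω = 218 rad/s.  Crank-pin speed |V_A| = rω = 2.9212 m/s, perpendicular to OA.
Rod angle: sinφ = −(r/L) sinθ ⇒ φ = -6.843°; ω_rod = −rω cosθ/√(L²−r²sin²θ) = +41.864 rad/s.
V_P = V_A + ω_rod × AP, with AP = 0.0292 m along the rod.
Components: V_Px = −rω sinθ − a·ω_rod·sinφ = -1.4024 m/s;  V_Py = rω cosθ + a·ω_rod·cosφ = -1.2636 m/s.
|V_P| = √(V_Px² + V_Py²) = 1.8877 m/s.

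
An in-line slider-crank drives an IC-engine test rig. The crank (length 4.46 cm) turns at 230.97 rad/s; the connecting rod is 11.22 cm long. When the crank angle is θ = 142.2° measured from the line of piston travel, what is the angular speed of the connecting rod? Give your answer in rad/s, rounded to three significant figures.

ω = 231 rad/s
The rod makes angle φ with the slider axis where L sinφ = r sinθ; differentiating, L cosφ·φ̇ = r ω cosθ.
L cosφ = √(L² − r² sin²θ) = 0.10882 m.
|ω_rod| = r ω |cosθ| / √(L² − r² sin²θ) = 0.0446·231·0.79016/0.10882 = 74.799 rad/s.

74.8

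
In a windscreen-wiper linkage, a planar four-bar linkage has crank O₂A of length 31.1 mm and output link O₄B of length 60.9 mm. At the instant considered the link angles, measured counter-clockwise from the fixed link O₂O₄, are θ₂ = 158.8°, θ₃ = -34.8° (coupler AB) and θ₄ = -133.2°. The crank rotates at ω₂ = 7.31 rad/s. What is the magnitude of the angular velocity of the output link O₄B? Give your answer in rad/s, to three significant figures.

0.887

ω₂ = 7.31 rad/s
Differentiating the loop-closure r₂e^{iθ₂}+r₃e^{iθ₃}=r₁+r₄e^{iθ₄} gives r₂ω₂e^{iθ₂}+r₃ω₃e^{iθ₃}=r₄ω₄e^{iθ₄}.
Eliminating the other unknown: ω₄ = r₂ω₂ sin(θ₂−θ₃) / [r₄ sin(θ₄−θ₃)].
Numerator sine = -0.23514; denominator sine = -0.98927.
Result = 0.0311·7.31·(-0.23514) / (0.0609·(-0.98927)) = +0.88731 rad/s; magnitude 0.88731 rad/s.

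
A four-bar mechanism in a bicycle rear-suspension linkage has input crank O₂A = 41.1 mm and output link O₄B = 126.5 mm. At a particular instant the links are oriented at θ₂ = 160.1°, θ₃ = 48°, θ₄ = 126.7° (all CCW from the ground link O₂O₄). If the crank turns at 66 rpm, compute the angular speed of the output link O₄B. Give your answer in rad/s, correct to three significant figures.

ω₂ = 6.912 rad/s (from 66 rpm).
Differentiating the loop-closure r₂e^{iθ₂}+r₃e^{iθ₃}=r₁+r₄e^{iθ₄} gives r₂ω₂e^{iθ₂}+r₃ω₃e^{iθ₃}=r₄ω₄e^{iθ₄}.
Eliminating the other unknown: ω₄ = r₂ω₂ sin(θ₂−θ₃) / [r₄ sin(θ₄−θ₃)].
Numerator sine = +0.92653; denominator sine = +0.98061.
Result = 0.0411·6.912·(+0.92653) / (0.1265·(+0.98061)) = +2.1217 rad/s; magnitude 2.1217 rad/s.

2.12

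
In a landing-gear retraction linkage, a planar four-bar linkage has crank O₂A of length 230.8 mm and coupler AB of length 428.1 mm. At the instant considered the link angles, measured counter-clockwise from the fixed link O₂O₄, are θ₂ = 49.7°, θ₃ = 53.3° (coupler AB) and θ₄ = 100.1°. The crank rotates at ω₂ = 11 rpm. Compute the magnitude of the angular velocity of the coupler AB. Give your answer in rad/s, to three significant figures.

0.656

ω₂ = 1.152 rad/s (from 11 rpm).
Differentiating the loop-closure r₂e^{iθ₂}+r₃e^{iθ₃}=r₁+r₄e^{iθ₄} gives r₂ω₂e^{iθ₂}+r₃ω₃e^{iθ₃}=r₄ω₄e^{iθ₄}.
Eliminating the other unknown: ω₃ = r₂ω₂ sin(θ₄−θ₂) / [r₃ sin(θ₃−θ₄)].
Numerator sine = +0.77051; denominator sine = -0.72897.
Result = 0.2308·1.152·(+0.77051) / (0.4281·(-0.72897)) = -0.65642 rad/s; magnitude 0.65642 rad/s.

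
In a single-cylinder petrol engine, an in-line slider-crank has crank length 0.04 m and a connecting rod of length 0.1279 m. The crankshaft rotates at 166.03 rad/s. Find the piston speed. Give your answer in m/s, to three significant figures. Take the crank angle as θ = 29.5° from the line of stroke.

4.17

ω = 166 rad/s
For an in-line slider-crank, x = r cosθ + √(L² − r² sin²θ), so v = −rω sinθ·[1 + r cosθ/√(L² − r² sin²θ)].
With r = 0.04 m, L = 0.1279 m, θ = 29.5°: √(L² − r² sin²θ) = 0.12637 m.
v = −0.04·166·0.49242·[1 + 0.04·0.87036/0.12637] = -4.1712 m/s.
|v| = 4.1712 m/s.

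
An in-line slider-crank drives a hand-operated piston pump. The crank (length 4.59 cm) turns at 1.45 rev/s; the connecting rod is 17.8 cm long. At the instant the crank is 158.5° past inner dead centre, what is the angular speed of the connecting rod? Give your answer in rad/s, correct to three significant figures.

2.20

ω = 9.111 rad/s (converted from 1.45 rev/s).
The rod makes angle φ with the slider axis where L sinφ = r sinθ; differentiating, L cosφ·φ̇ = r ω cosθ.
L cosφ = √(L² − r² sin²θ) = 0.1772 m.
|ω_rod| = r ω |cosθ| / √(L² − r² sin²θ) = 0.0459·9.111·0.93042/0.1772 = 2.1957 rad/s.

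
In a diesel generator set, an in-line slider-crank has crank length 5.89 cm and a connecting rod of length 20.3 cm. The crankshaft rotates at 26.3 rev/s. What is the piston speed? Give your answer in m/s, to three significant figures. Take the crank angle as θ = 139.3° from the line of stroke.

4.93

ω = 2π·26.3 = 165.2 rad/s
For an in-line slider-crank, x = r cosθ + √(L² − r² sin²θ), so v = −rω sinθ·[1 + r cosθ/√(L² − r² sin²θ)].
With r = 0.0589 m, L = 0.203 m, θ = 139.3°: √(L² − r² sin²θ) = 0.19933 m.
v = −0.0589·165.2·0.65210·[1 + 0.0589·-0.75813/0.19933] = -4.9251 m/s.
|v| = 4.9251 m/s.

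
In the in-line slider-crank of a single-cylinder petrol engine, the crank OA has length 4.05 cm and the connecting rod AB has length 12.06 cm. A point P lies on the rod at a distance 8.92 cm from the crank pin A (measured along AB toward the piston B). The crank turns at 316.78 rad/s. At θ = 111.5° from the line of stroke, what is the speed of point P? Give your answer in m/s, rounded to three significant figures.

ω = 316.8 rad/s.  Crank-pin speed |V_A| = rω = 12.83 m/s, perpendicular to OA.
Rod angle: sinφ = −(r/L) sinθ ⇒ φ = -18.207°; ω_rod = −rω cosθ/√(L²−r²sin²θ) = +41.044 rad/s.
V_P = V_A + ω_rod × AP, with AP = 0.0892 m along the rod.
Components: V_Px = −rω sinθ − a·ω_rod·sinφ = -10.793 m/s;  V_Py = rω cosθ + a·ω_rod·cosφ = -1.2243 m/s.
|V_P| = √(V_Px² + V_Py²) = 10.862 m/s.

10.9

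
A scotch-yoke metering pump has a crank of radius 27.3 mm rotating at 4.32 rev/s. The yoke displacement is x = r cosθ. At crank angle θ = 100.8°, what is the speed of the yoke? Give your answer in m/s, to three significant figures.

ω = 27.14 rad/s (from 4.32 rev/s).
x = r cosθ ⇒ ẋ = −rω sinθ.
|v| = rω|sinθ| = 0.0273·27.14·|sin 100.8°| = 0.72789 m/s.

0.728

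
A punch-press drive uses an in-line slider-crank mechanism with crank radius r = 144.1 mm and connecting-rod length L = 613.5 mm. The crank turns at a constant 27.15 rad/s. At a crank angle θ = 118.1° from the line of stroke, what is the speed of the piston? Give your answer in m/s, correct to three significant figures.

3.06

ω = 27.15 rad/s
For an in-line slider-crank, x = r cosθ + √(L² − r² sin²θ), so v = −rω sinθ·[1 + r cosθ/√(L² − r² sin²θ)].
With r = 0.1441 m, L = 0.6135 m, θ = 118.1°: √(L² − r² sin²θ) = 0.60019 m.
v = −0.1441·27.15·0.88213·[1 + 0.1441·-0.47101/0.60019] = -3.0609 m/s.
|v| = 3.0609 m/s.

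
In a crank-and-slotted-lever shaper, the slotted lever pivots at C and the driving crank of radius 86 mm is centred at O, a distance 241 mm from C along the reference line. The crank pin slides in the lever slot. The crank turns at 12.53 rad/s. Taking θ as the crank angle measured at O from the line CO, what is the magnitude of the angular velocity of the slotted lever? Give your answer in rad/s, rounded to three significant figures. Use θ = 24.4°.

ω = 12.53 rad/s
Crank pin A relative to C: A = (d + r cosθ, r sinθ); lever angle φ = atan2(r sinθ, d + r cosθ).
Differentiating tanφ: φ̇ = rω(d cosθ + r)/(d² + r² + 2dr cosθ).
d² + r² + 2dr cosθ = |CA|² = 0.103227 m²;  d cosθ + r = +0.30547 m.
|ω_lever| = |0.086·12.53·+0.30547| / 0.103227 = 3.1888 rad/s.

3.19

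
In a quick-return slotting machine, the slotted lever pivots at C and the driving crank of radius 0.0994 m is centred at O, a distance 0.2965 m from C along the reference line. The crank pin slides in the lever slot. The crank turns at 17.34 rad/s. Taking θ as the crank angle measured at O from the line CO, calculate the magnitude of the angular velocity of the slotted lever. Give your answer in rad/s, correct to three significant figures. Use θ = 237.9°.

1.51

ω = 17.34 rad/s
Crank pin A relative to C: A = (d + r cosθ, r sinθ); lever angle φ = atan2(r sinθ, d + r cosθ).
Differentiating tanφ: φ̇ = rω(d cosθ + r)/(d² + r² + 2dr cosθ).
d² + r² + 2dr cosθ = |CA|² = 0.0664697 m²;  d cosθ + r = -0.05816 m.
|ω_lever| = |0.0994·17.34·-0.05816| / 0.0664697 = 1.5081 rad/s.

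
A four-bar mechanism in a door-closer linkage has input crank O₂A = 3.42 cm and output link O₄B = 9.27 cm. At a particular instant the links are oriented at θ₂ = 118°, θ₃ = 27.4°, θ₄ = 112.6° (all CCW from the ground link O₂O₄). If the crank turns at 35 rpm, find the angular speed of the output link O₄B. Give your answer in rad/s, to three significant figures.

1.36

ω₂ = 3.665 rad/s (from 35 rpm).
Differentiating the loop-closure r₂e^{iθ₂}+r₃e^{iθ₃}=r₁+r₄e^{iθ₄} gives r₂ω₂e^{iθ₂}+r₃ω₃e^{iθ₃}=r₄ω₄e^{iθ₄}.
Eliminating the other unknown: ω₄ = r₂ω₂ sin(θ₂−θ₃) / [r₄ sin(θ₄−θ₃)].
Numerator sine = +0.99995; denominator sine = +0.99649.
Result = 0.0342·3.665·(+0.99995) / (0.0927·(+0.99649)) = +1.3569 rad/s; magnitude 1.3569 rad/s.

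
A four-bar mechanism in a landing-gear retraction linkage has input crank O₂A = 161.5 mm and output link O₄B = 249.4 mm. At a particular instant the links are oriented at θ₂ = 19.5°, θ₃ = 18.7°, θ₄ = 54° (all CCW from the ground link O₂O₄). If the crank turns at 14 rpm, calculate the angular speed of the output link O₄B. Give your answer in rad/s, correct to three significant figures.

0.0229

ω₂ = 1.466 rad/s (from 14 rpm).
Differentiating the loop-closure r₂e^{iθ₂}+r₃e^{iθ₃}=r₁+r₄e^{iθ₄} gives r₂ω₂e^{iθ₂}+r₃ω₃e^{iθ₃}=r₄ω₄e^{iθ₄}.
Eliminating the other unknown: ω₄ = r₂ω₂ sin(θ₂−θ₃) / [r₄ sin(θ₄−θ₃)].
Numerator sine = +0.01396; denominator sine = +0.57786.
Result = 0.1615·1.466·(+0.01396) / (0.2494·(+0.57786)) = +0.022939 rad/s; magnitude 0.022939 rad/s.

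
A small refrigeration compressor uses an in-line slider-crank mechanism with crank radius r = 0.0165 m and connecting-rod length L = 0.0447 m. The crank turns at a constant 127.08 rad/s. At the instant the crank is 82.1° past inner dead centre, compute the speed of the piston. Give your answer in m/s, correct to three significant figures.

2.19

ω = 127.1 rad/s
For an in-line slider-crank, x = r cosθ + √(L² − r² sin²θ), so v = −rω sinθ·[1 + r cosθ/√(L² − r² sin²θ)].
With r = 0.0165 m, L = 0.0447 m, θ = 82.1°: √(L² − r² sin²θ) = 0.041605 m.
v = −0.0165·127.1·0.99051·[1 + 0.0165·0.13744/0.041605] = -2.1901 m/s.
|v| = 2.1901 m/s.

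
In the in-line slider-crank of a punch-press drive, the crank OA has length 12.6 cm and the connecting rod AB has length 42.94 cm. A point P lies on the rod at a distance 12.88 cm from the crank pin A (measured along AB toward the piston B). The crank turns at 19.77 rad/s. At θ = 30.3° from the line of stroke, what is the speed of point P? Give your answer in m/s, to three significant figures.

ω = 19.77 rad/s.  Crank-pin speed |V_A| = rω = 2.491 m/s, perpendicular to OA.
Rod angle: sinφ = −(r/L) sinθ ⇒ φ = -8.514°; ω_rod = −rω cosθ/√(L²−r²sin²θ) = -5.0645 rad/s.
V_P = V_A + ω_rod × AP, with AP = 0.1288 m along the rod.
Components: V_Px = −rω sinθ − a·ω_rod·sinφ = -1.3534 m/s;  V_Py = rω cosθ + a·ω_rod·cosφ = +1.5056 m/s.
|V_P| = √(V_Px² + V_Py²) = 2.0245 m/s.

2.02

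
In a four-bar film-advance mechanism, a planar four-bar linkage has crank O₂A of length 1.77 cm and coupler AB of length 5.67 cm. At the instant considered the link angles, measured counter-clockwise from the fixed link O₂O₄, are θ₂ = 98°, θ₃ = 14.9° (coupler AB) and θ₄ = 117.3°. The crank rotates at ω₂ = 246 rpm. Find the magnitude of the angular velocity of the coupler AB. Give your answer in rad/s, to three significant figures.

2.72

ω₂ = 25.76 rad/s (from 246 rpm).
Differentiating the loop-closure r₂e^{iθ₂}+r₃e^{iθ₃}=r₁+r₄e^{iθ₄} gives r₂ω₂e^{iθ₂}+r₃ω₃e^{iθ₃}=r₄ω₄e^{iθ₄}.
Eliminating the other unknown: ω₃ = r₂ω₂ sin(θ₄−θ₂) / [r₃ sin(θ₃−θ₄)].
Numerator sine = +0.33051; denominator sine = -0.97667.
Result = 0.0177·25.76·(+0.33051) / (0.0567·(-0.97667)) = -2.7214 rad/s; magnitude 2.7214 rad/s.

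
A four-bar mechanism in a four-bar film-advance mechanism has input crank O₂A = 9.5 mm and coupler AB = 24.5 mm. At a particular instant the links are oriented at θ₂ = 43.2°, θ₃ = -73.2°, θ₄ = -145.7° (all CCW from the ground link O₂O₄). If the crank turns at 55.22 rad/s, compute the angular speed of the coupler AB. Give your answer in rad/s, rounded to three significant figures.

3.47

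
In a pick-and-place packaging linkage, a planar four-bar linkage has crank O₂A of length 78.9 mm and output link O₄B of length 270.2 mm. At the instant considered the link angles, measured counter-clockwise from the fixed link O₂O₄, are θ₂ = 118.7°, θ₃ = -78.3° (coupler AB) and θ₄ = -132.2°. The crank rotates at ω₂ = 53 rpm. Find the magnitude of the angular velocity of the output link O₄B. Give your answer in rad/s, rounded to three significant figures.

ω₂ = 5.55 rad/s (from 53 rpm).
Differentiating the loop-closure r₂e^{iθ₂}+r₃e^{iθ₃}=r₁+r₄e^{iθ₄} gives r₂ω₂e^{iθ₂}+r₃ω₃e^{iθ₃}=r₄ω₄e^{iθ₄}.
Eliminating the other unknown: ω₄ = r₂ω₂ sin(θ₂−θ₃) / [r₄ sin(θ₄−θ₃)].
Numerator sine = -0.29237; denominator sine = -0.80799.
Result = 0.0789·5.55·(-0.29237) / (0.2702·(-0.80799)) = +0.58644 rad/s; magnitude 0.58644 rad/s.

0.586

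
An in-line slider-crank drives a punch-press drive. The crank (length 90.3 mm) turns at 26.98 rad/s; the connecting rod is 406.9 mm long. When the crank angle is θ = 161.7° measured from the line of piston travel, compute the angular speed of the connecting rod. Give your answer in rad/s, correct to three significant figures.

5.70

ω = 26.98 rad/s
The rod makes angle φ with the slider axis where L sinφ = r sinθ; differentiating, L cosφ·φ̇ = r ω cosθ.
L cosφ = √(L² − r² sin²θ) = 0.40591 m.
|ω_rod| = r ω |cosθ| / √(L² − r² sin²θ) = 0.0903·26.98·0.94943/0.40591 = 5.6985 rad/s.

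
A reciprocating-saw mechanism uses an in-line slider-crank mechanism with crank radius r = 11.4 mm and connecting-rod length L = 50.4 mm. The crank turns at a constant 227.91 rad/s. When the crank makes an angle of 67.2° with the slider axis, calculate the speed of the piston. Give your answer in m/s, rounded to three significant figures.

ω = 227.9 rad/s
For an in-line slider-crank, x = r cosθ + √(L² − r² sin²θ), so v = −rω sinθ·[1 + r cosθ/√(L² − r² sin²θ)].
With r = 0.0114 m, L = 0.0504 m, θ = 67.2°: √(L² − r² sin²θ) = 0.049292 m.
v = −0.0114·227.9·0.92186·[1 + 0.0114·0.38752/0.049292] = -2.6098 m/s.
|v| = 2.6098 m/s.

2.61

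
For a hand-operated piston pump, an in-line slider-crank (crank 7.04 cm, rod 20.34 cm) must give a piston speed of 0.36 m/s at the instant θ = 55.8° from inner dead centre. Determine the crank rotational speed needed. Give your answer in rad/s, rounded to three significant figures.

5.14

For an in-line slider-crank, |v_piston| = rω|sinθ|·[1 + r cosθ/√(L² − r² sin²θ)].
With r = 0.0704 m, L = 0.2034 m, θ = 55.8°: the bracketed kinematic factor |dx/dθ| = 0.070049 m.
ω = v/|dx/dθ| = 0.36/0.070049 = 5.1393 rad/s.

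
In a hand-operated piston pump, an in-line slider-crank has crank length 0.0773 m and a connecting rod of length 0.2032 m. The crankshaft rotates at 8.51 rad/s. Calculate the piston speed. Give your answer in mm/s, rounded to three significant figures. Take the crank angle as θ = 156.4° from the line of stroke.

170

ω = 8.51 rad/s
For an in-line slider-crank, x = r cosθ + √(L² − r² sin²θ), so v = −rω sinθ·[1 + r cosθ/√(L² − r² sin²θ)].
With r = 0.0773 m, L = 0.2032 m, θ = 156.4°: √(L² − r² sin²θ) = 0.20083 m.
v = −0.0773·8.51·0.40035·[1 + 0.0773·-0.91636/0.20083] = -0.17047 m/s.
|v| = 0.17047 m/s = 170.47 mm/s.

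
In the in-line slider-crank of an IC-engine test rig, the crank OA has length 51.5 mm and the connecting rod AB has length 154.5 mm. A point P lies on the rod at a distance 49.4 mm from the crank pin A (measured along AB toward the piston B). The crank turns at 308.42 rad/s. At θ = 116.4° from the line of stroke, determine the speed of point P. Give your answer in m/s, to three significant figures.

14.3

ω = 308.4 rad/s.  Crank-pin speed |V_A| = rω = 15.884 m/s, perpendicular to OA.
Rod angle: sinφ = −(r/L) sinθ ⇒ φ = -17.372°; ω_rod = −rω cosθ/√(L²−r²sin²θ) = +47.896 rad/s.
V_P = V_A + ω_rod × AP, with AP = 0.0494 m along the rod.
Components: V_Px = −rω sinθ − a·ω_rod·sinφ = -13.521 m/s;  V_Py = rω cosθ + a·ω_rod·cosφ = -4.8043 m/s.
|V_P| = √(V_Px² + V_Py²) = 14.349 m/s.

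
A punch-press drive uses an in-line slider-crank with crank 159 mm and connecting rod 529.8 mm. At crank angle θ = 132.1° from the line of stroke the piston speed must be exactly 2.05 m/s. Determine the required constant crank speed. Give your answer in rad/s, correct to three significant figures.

For an in-line slider-crank, |v_piston| = rω|sinθ|·[1 + r cosθ/√(L² − r² sin²θ)].
With r = 0.159 m, L = 0.5298 m, θ = 132.1°: the bracketed kinematic factor |dx/dθ| = 0.093626 m.
ω = v/|dx/dθ| = 2.05/0.093626 = 21.896 rad/s.

21.9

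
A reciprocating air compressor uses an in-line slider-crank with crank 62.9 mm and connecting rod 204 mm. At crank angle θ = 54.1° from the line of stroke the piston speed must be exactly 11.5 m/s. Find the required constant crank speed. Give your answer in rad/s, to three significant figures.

190

For an in-line slider-crank, |v_piston| = rω|sinθ|·[1 + r cosθ/√(L² − r² sin²θ)].
With r = 0.0629 m, L = 0.204 m, θ = 54.1°: the bracketed kinematic factor |dx/dθ| = 0.060465 m.
ω = v/|dx/dθ| = 11.5/0.060465 = 190.19 rad/s.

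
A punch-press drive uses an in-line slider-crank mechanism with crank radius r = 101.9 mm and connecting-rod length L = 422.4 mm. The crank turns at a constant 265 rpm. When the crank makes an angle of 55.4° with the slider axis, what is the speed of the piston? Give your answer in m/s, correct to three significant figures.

ω = 2π·265/60 = 27.75 rad/s
For an in-line slider-crank, x = r cosθ + √(L² − r² sin²θ), so v = −rω sinθ·[1 + r cosθ/√(L² − r² sin²θ)].
With r = 0.1019 m, L = 0.4224 m, θ = 55.4°: √(L² − r² sin²θ) = 0.41399 m.
v = −0.1019·27.75·0.82314·[1 + 0.1019·0.56784/0.41399] = -2.653 m/s.
|v| = 2.653 m/s.

2.65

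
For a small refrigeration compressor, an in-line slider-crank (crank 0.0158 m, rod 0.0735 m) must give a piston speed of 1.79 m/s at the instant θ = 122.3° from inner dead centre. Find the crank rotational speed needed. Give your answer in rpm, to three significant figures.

For an in-line slider-crank, |v_piston| = rω|sinθ|·[1 + r cosθ/√(L² − r² sin²θ)].
With r = 0.0158 m, L = 0.0735 m, θ = 122.3°: the bracketed kinematic factor |dx/dθ| = 0.011795 m.
ω = v/|dx/dθ| = 1.79/0.011795 = 151.76 rad/s.
N = 60ω/(2π) = 1449.2 rpm.

1450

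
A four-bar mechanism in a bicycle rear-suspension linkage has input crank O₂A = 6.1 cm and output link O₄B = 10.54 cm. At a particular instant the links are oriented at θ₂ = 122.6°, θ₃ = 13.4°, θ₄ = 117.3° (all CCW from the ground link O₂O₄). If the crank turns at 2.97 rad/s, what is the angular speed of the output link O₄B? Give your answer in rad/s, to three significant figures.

ω₂ = 2.97 rad/s
Differentiating the loop-closure r₂e^{iθ₂}+r₃e^{iθ₃}=r₁+r₄e^{iθ₄} gives r₂ω₂e^{iθ₂}+r₃ω₃e^{iθ₃}=r₄ω₄e^{iθ₄}.
Eliminating the other unknown: ω₄ = r₂ω₂ sin(θ₂−θ₃) / [r₄ sin(θ₄−θ₃)].
Numerator sine = +0.94438; denominator sine = +0.97072.
Result = 0.061·2.97·(+0.94438) / (0.1054·(+0.97072)) = +1.6722 rad/s; magnitude 1.6722 rad/s.

1.67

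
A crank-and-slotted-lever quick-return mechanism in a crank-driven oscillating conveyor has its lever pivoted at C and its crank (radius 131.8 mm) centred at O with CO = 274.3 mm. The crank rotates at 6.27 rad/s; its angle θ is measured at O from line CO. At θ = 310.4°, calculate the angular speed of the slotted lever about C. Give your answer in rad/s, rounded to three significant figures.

ω = 6.27 rad/s
Crank pin A relative to C: A = (d + r cosθ, r sinθ); lever angle φ = atan2(r sinθ, d + r cosθ).
Differentiating tanφ: φ̇ = rω(d cosθ + r)/(d² + r² + 2dr cosθ).
d² + r² + 2dr cosθ = |CA|² = 0.139474 m²;  d cosθ + r = +0.30958 m.
|ω_lever| = |0.1318·6.27·+0.30958| / 0.139474 = 1.8343 rad/s.

1.83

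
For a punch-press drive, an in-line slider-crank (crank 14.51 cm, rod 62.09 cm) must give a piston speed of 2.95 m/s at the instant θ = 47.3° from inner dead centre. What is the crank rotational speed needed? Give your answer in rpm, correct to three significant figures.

228

For an in-line slider-crank, |v_piston| = rω|sinθ|·[1 + r cosθ/√(L² − r² sin²θ)].
With r = 0.1451 m, L = 0.6209 m, θ = 47.3°: the bracketed kinematic factor |dx/dθ| = 0.12379 m.
ω = v/|dx/dθ| = 2.95/0.12379 = 23.831 rad/s.
N = 60ω/(2π) = 227.56 rpm.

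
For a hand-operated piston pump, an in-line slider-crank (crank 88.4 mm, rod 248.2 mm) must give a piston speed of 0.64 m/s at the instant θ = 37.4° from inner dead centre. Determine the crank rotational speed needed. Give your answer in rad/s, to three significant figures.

9.24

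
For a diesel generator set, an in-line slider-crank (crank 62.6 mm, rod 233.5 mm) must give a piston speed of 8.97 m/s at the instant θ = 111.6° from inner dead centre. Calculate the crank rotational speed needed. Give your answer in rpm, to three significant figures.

For an in-line slider-crank, |v_piston| = rω|sinθ|·[1 + r cosθ/√(L² − r² sin²θ)].
With r = 0.0626 m, L = 0.2335 m, θ = 111.6°: the bracketed kinematic factor |dx/dθ| = 0.052273 m.
ω = v/|dx/dθ| = 8.97/0.052273 = 171.6 rad/s.
N = 60ω/(2π) = 1638.7 rpm.

1640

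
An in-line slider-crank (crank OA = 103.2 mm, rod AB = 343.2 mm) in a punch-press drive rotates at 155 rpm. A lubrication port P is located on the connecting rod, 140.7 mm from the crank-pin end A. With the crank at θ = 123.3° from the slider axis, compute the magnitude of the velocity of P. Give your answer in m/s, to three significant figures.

1.41

ω = 16.23 rad/s.  Crank-pin speed |V_A| = rω = 1.6751 m/s, perpendicular to OA.
Rod angle: sinφ = −(r/L) sinθ ⇒ φ = -14.556°; ω_rod = −rω cosθ/√(L²−r²sin²θ) = +2.7685 rad/s.
V_P = V_A + ω_rod × AP, with AP = 0.1407 m along the rod.
Components: V_Px = −rω sinθ − a·ω_rod·sinφ = -1.3022 m/s;  V_Py = rω cosθ + a·ω_rod·cosφ = -0.54264 m/s.
|V_P| = √(V_Px² + V_Py²) = 1.4107 m/s.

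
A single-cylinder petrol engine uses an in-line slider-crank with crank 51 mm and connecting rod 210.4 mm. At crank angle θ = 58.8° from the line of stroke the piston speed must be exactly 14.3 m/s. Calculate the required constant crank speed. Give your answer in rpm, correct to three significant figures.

2770

For an in-line slider-crank, |v_piston| = rω|sinθ|·[1 + r cosθ/√(L² − r² sin²θ)].
With r = 0.051 m, L = 0.2104 m, θ = 58.8°: the bracketed kinematic factor |dx/dθ| = 0.049223 m.
ω = v/|dx/dθ| = 14.3/0.049223 = 290.51 rad/s.
N = 60ω/(2π) = 2774.2 rpm.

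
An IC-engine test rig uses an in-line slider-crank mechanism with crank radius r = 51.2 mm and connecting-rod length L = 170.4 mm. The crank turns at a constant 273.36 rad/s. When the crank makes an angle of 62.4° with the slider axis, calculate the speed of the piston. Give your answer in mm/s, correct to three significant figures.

ω = 273.4 rad/s
For an in-line slider-crank, x = r cosθ + √(L² − r² sin²θ), so v = −rω sinθ·[1 + r cosθ/√(L² − r² sin²θ)].
With r = 0.0512 m, L = 0.1704 m, θ = 62.4°: √(L² − r² sin²θ) = 0.16425 m.
v = −0.0512·273.4·0.88620·[1 + 0.0512·0.46330/0.16425] = -14.195 m/s.
|v| = 14.195 m/s = 14195 mm/s.

14200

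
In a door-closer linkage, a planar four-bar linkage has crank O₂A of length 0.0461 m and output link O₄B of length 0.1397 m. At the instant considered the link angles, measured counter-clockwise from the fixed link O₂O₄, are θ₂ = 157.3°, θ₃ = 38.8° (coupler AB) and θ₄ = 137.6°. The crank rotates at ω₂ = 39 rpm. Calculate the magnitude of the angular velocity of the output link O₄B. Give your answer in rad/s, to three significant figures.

1.20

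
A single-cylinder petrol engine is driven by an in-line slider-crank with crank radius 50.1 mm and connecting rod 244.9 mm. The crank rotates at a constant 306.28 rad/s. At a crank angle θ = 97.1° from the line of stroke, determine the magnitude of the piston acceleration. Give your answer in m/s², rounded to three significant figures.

1530

ω = 306.3 rad/s
x(θ) = r cosθ + √(L² − r² sin²θ); with ω constant, a = ω²·d²x/dθ².
d²x/dθ² = −r cosθ − r²(cos2θ)/√u − r⁴ sin²2θ/(4u^{3/2}),  u = L² − r² sin²θ = 0.0575043 m².
Substituting r = 0.0501 m, L = 0.2449 m, θ = 97.1°: d²x/dθ² = +0.016333 m.
a = ω²·d²x/dθ² = (306.3)²·(+0.016333) = +1532.1 m/s²;  |a| = 1532.1 m/s².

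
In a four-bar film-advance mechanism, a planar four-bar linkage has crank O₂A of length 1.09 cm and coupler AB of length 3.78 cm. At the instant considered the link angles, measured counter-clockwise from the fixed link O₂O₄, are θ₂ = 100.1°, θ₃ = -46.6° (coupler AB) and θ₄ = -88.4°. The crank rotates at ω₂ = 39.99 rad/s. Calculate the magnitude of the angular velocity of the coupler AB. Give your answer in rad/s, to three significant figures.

ω₂ = 39.99 rad/s
Differentiating the loop-closure r₂e^{iθ₂}+r₃e^{iθ₃}=r₁+r₄e^{iθ₄} gives r₂ω₂e^{iθ₂}+r₃ω₃e^{iθ₃}=r₄ω₄e^{iθ₄}.
Eliminating the other unknown: ω₃ = r₂ω₂ sin(θ₄−θ₂) / [r₃ sin(θ₃−θ₄)].
Numerator sine = +0.14781; denominator sine = +0.66653.
Result = 0.0109·39.99·(+0.14781) / (0.0378·(+0.66653)) = +2.5572 rad/s; magnitude 2.5572 rad/s.

2.56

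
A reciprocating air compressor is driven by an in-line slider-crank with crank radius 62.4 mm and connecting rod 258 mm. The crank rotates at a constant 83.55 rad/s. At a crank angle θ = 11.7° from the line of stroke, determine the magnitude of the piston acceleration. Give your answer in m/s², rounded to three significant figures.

524

ω = 83.55 rad/s
x(θ) = r cosθ + √(L² − r² sin²θ); with ω constant, a = ω²·d²x/dθ².
d²x/dθ² = −r cosθ − r²(cos2θ)/√u − r⁴ sin²2θ/(4u^{3/2}),  u = L² − r² sin²θ = 0.0664039 m².
Substituting r = 0.0624 m, L = 0.258 m, θ = 11.7°: d²x/dθ² = -0.075006 m.
a = ω²·d²x/dθ² = (83.55)²·(-0.075006) = -523.59 m/s²;  |a| = 523.59 m/s².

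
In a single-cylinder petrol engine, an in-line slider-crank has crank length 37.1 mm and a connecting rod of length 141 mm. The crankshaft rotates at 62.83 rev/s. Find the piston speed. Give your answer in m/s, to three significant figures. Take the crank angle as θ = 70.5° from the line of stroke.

ω = 2π·62.8 = 394.8 rad/s
For an in-line slider-crank, x = r cosθ + √(L² − r² sin²θ), so v = −rω sinθ·[1 + r cosθ/√(L² − r² sin²θ)].
With r = 0.0371 m, L = 0.141 m, θ = 70.5°: √(L² − r² sin²θ) = 0.13659 m.
v = −0.0371·394.8·0.94264·[1 + 0.0371·0.33381/0.13659] = -15.058 m/s.
|v| = 15.058 m/s.

15.1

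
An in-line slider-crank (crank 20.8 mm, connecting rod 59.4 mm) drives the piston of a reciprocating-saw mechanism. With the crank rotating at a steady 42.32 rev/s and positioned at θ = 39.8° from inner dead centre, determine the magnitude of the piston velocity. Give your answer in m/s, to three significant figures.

4.52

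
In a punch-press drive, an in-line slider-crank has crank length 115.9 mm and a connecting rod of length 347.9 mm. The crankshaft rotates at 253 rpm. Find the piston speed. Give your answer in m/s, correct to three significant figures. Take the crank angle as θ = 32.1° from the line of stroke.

ω = 2π·253/60 = 26.49 rad/s
For an in-line slider-crank, x = r cosθ + √(L² − r² sin²θ), so v = −rω sinθ·[1 + r cosθ/√(L² − r² sin²θ)].
With r = 0.1159 m, L = 0.3479 m, θ = 32.1°: √(L² − r² sin²θ) = 0.34241 m.
v = −0.1159·26.49·0.53140·[1 + 0.1159·0.84712/0.34241] = -2.0996 m/s.
|v| = 2.0996 m/s.

2.10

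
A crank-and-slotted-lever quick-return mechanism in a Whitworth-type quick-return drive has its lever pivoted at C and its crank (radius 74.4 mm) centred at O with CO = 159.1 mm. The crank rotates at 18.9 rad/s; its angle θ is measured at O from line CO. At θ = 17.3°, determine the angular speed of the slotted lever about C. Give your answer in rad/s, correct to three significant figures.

ω = 18.9 rad/s
Crank pin A relative to C: A = (d + r cosθ, r sinθ); lever angle φ = atan2(r sinθ, d + r cosθ).
Differentiating tanφ: φ̇ = rω(d cosθ + r)/(d² + r² + 2dr cosθ).
d² + r² + 2dr cosθ = |CA|² = 0.0534513 m²;  d cosθ + r = +0.2263 m.
|ω_lever| = |0.0744·18.9·+0.2263| / 0.0534513 = 5.9534 rad/s.

5.95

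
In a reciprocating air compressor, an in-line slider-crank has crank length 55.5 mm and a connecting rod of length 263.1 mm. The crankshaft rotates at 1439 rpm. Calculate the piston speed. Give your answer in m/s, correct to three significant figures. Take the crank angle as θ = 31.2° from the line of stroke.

5.12

ω = 2π·1439/60 = 150.7 rad/s
For an in-line slider-crank, x = r cosθ + √(L² − r² sin²θ), so v = −rω sinθ·[1 + r cosθ/√(L² − r² sin²θ)].
With r = 0.0555 m, L = 0.2631 m, θ = 31.2°: √(L² − r² sin²θ) = 0.26152 m.
v = −0.0555·150.7·0.51803·[1 + 0.0555·0.85536/0.26152] = -5.1189 m/s.
|v| = 5.1189 m/s.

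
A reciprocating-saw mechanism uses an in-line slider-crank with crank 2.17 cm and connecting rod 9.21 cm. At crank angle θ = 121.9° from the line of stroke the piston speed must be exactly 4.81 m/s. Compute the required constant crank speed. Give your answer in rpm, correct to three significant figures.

2860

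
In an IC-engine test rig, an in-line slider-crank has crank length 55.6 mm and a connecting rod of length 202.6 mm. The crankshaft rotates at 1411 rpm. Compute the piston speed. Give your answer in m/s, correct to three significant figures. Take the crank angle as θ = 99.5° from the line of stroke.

7.72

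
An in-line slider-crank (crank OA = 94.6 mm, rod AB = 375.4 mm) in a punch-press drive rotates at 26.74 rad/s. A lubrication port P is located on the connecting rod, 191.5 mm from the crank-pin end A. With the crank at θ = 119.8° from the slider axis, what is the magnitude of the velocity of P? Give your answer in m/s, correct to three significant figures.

ω = 26.74 rad/s.  Crank-pin speed |V_A| = rω = 2.5296 m/s, perpendicular to OA.
Rod angle: sinφ = −(r/L) sinθ ⇒ φ = -12.631°; ω_rod = −rω cosθ/√(L²−r²sin²θ) = +3.4319 rad/s.
V_P = V_A + ω_rod × AP, with AP = 0.1915 m along the rod.
Components: V_Px = −rω sinθ − a·ω_rod·sinφ = -2.0514 m/s;  V_Py = rω cosθ + a·ω_rod·cosφ = -0.61585 m/s.
|V_P| = √(V_Px² + V_Py²) = 2.1418 m/s.

2.14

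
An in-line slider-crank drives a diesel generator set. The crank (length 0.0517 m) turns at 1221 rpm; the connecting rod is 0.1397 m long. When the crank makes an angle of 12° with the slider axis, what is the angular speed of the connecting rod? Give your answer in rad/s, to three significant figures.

ω = 127.9 rad/s (converted from 1221 rpm).
The rod makes angle φ with the slider axis where L sinφ = r sinθ; differentiating, L cosφ·φ̇ = r ω cosθ.
L cosφ = √(L² − r² sin²θ) = 0.13929 m.
|ω_rod| = r ω |cosθ| / √(L² − r² sin²θ) = 0.0517·127.9·0.97815/0.13929 = 46.423 rad/s.

46.4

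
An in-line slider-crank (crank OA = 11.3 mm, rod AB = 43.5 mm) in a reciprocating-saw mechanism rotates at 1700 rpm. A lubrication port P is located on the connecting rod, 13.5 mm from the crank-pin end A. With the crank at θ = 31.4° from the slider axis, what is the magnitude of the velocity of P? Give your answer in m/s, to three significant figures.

1.63

ω = 178 rad/s.  Crank-pin speed |V_A| = rω = 2.0117 m/s, perpendicular to OA.
Rod angle: sinφ = −(r/L) sinθ ⇒ φ = -7.778°; ω_rod = −rω cosθ/√(L²−r²sin²θ) = -39.839 rad/s.
V_P = V_A + ω_rod × AP, with AP = 0.0135 m along the rod.
Components: V_Px = −rω sinθ − a·ω_rod·sinφ = -1.1209 m/s;  V_Py = rω cosθ + a·ω_rod·cosφ = +1.1842 m/s.
|V_P| = √(V_Px² + V_Py²) = 1.6305 m/s.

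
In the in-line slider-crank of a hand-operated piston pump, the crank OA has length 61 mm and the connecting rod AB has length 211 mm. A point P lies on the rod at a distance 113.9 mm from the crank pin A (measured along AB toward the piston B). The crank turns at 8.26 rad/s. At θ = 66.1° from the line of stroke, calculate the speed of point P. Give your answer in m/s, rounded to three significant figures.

0.500

ω = 8.26 rad/s.  Crank-pin speed |V_A| = rω = 0.50386 m/s, perpendicular to OA.
Rod angle: sinφ = −(r/L) sinθ ⇒ φ = -15.326°; ω_rod = −rω cosθ/√(L²−r²sin²θ) = -1.0031 rad/s.
V_P = V_A + ω_rod × AP, with AP = 0.1139 m along the rod.
Components: V_Px = −rω sinθ − a·ω_rod·sinφ = -0.49086 m/s;  V_Py = rω cosθ + a·ω_rod·cosφ = +0.093941 m/s.
|V_P| = √(V_Px² + V_Py²) = 0.49976 m/s.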